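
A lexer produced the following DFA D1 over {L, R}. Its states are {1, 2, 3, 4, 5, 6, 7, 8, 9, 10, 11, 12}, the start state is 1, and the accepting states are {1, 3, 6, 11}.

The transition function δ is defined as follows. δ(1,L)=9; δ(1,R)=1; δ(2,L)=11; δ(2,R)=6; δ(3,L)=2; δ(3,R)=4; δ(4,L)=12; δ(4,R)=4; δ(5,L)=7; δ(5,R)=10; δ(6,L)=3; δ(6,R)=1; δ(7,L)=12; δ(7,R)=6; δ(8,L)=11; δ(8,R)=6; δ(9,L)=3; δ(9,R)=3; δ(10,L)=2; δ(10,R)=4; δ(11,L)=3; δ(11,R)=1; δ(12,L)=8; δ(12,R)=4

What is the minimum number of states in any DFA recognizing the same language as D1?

States {5,7,10} cannot be reached from the start state, so discard them.
Initial partition by acceptance: {1,3,6,11} | {2,4,8,9,12}.
Refine {1,3,6,11} on symbol L: members go to different blocks, giving {1,3} and {6,11}.
Refine {1,3} on symbol R: members go to different blocks, giving {1} and {3}.
Refine {2,4,8,9,12} on symbol L: members go to different blocks, giving {2,8} and {4,12} and {9}.
On input L, block {4,12} splits into {4} and {12}.
No further refinement is possible. Final partition (7 blocks): {1} | {2,8} | {6,11} | {3} | {4} | {9} | {12}.

7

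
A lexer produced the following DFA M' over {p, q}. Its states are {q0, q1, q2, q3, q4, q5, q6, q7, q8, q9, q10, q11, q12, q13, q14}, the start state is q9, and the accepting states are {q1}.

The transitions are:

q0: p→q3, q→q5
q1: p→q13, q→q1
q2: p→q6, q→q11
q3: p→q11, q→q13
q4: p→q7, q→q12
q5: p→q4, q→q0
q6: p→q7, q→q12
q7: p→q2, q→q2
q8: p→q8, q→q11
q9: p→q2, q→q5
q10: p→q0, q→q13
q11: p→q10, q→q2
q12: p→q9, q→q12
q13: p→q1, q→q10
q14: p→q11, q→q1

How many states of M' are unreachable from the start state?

2

BFS from q9 reaches {q0, q1, q2, q3, q4, q5, q6, q7, q9, q10, q11, q12, q13}; the 2 state(s) q8, q14 are never visited.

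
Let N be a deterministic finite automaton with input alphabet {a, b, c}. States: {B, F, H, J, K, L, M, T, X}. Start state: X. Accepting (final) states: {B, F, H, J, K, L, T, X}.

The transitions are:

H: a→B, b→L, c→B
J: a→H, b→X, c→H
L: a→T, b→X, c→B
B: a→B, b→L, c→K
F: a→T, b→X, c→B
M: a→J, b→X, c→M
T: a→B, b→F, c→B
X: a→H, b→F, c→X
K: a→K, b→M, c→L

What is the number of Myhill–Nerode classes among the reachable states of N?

All states are reachable from the start state.
Initial partition by acceptance: {B,F,H,J,K,L,T,X} | {M}.
On input b, block {B,F,H,J,K,L,T,X} splits into {B,F,H,J,L,T,X} and {K}.
Refine {B,F,H,J,L,T,X} on symbol c: members go to different blocks, giving {F,H,J,L,T,X} and {B}.
On input a, block {F,H,J,L,T,X} splits into {F,J,L,X} and {H,T}.
Split {F,J,L,X} by δ(·,c) → {F,L} and {J} and {X}.
Stable partition: {F,L} | {M} | {K} | {B} | {H,T} | {J} | {X} — 7 equivalence classes.

7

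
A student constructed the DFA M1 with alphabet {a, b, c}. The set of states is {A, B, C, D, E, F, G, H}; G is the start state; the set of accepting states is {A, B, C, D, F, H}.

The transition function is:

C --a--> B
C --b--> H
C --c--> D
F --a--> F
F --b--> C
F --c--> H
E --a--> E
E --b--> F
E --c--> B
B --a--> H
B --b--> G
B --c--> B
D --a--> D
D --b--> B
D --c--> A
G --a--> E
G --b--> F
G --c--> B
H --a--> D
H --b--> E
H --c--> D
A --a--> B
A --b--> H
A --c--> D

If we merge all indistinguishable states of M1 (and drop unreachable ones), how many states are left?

All states are reachable from the start state.
Initial partition by acceptance: {A,B,C,D,F,H} | {E,G}.
Refine {A,B,C,D,F,H} on symbol b: members go to different blocks, giving {A,C,D,F} and {B,H}.
On input a, block {A,C,D,F} splits into {A,C} and {D,F}.
On input a, block {B,H} splits into {B} and {H}.
Split {D,F} by δ(·,b) → {D} and {F}.
No further refinement is possible. Final partition (6 blocks): {A,C} | {E,G} | {B} | {D} | {H} | {F}.

6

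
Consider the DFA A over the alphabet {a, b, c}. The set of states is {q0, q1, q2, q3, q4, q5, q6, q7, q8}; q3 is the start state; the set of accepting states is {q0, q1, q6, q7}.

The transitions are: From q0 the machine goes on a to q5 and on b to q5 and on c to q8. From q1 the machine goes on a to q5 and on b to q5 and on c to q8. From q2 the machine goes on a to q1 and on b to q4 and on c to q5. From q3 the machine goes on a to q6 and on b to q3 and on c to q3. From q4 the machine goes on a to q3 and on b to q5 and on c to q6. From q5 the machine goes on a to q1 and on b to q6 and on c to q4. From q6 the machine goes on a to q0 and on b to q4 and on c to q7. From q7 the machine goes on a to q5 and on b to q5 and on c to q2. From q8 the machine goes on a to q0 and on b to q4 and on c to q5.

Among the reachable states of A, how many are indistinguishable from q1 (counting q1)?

Start with accepting vs non-accepting: {q0,q1,q6,q7} | {q2,q3,q4,q5,q8}.
Split {q0,q1,q6,q7} by δ(·,a) → {q0,q1,q7} and {q6}.
On input a, block {q2,q3,q4,q5,q8} splits into {q2,q5,q8} and {q3} and {q4}.
Split {q2,q5,q8} by δ(·,b) → {q2,q8} and {q5}.
Stable partition: {q0,q1,q7} | {q2,q8} | {q6} | {q3} | {q4} | {q5} — 6 equivalence classes.
The equivalence class containing q1 is {q0,q1,q7}, of size 3.

3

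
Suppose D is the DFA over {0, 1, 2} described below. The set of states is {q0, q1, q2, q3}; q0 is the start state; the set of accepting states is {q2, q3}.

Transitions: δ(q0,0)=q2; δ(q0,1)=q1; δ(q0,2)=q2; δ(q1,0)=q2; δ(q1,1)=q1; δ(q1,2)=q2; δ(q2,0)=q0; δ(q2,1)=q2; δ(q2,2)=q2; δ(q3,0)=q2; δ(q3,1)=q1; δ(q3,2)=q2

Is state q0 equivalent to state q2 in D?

States {q3} cannot be reached from the start state, so discard them.
Start with accepting vs non-accepting: {q2} | {q0,q1}.
The partition is now stable with 2 blocks: {q2} | {q0,q1}.
q0 and q2 end up in different blocks, so they are distinguishable. For instance, the string 'ε' is accepted from only q2.

No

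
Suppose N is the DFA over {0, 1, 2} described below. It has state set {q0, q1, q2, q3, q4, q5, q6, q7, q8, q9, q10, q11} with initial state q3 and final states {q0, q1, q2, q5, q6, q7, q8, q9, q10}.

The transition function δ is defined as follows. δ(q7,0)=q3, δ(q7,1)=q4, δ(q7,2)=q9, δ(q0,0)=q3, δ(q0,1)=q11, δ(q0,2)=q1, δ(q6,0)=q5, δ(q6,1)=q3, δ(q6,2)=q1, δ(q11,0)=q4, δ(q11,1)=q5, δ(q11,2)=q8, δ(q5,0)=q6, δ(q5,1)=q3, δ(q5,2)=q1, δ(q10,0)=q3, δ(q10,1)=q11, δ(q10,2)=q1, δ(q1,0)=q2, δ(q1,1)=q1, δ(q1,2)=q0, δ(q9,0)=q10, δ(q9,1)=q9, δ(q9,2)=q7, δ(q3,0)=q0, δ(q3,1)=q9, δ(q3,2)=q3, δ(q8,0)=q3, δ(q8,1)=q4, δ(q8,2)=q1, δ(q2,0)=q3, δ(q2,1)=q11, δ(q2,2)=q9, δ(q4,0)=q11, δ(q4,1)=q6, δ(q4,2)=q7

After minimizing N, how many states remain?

5

Every state is reachable, so we keep all 12.
Start with accepting vs non-accepting: {q0,q1,q2,q5,q6,q7,q8,q9,q10} | {q3,q4,q11}.
Split {q0,q1,q2,q5,q6,q7,q8,q9,q10} by δ(·,0) → {q0,q2,q7,q8,q10} and {q1,q5,q6,q9}.
Split {q3,q4,q11} by δ(·,0) → {q4,q11} and {q3}.
Refine {q1,q5,q6,q9} on symbol 0: members go to different blocks, giving {q1,q9} and {q5,q6}.
No further refinement is possible. Final partition (5 blocks): {q0,q2,q7,q8,q10} | {q4,q11} | {q1,q9} | {q3} | {q5,q6}.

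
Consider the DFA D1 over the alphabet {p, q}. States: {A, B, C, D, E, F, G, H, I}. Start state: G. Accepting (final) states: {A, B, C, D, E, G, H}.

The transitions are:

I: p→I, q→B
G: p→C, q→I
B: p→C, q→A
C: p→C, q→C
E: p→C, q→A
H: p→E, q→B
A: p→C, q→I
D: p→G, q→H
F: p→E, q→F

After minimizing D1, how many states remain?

Reachable states from the start: {A,B,C,G,I}. Unreachable: {D,E,F,H} — drop them.
P0 = {A,B,C,G} | {I}.
Refine {A,B,C,G} on symbol q: members go to different blocks, giving {A,G} and {B,C}.
Split {B,C} by δ(·,q) → {B} and {C}.
The partition is now stable with 4 blocks: {A,G} | {I} | {B} | {C}.

4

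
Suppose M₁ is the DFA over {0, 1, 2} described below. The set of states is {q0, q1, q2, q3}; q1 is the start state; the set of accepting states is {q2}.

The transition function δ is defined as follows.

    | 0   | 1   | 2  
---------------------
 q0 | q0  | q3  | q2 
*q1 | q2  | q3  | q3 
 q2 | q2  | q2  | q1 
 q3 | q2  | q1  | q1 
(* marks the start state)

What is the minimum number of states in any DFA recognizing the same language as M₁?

2

Reachable states from the start: {q1,q2,q3}. Unreachable: {q0} — drop them.
Start with accepting vs non-accepting: {q2} | {q1,q3}.
No further refinement is possible. Final partition (2 blocks): {q2} | {q1,q3}.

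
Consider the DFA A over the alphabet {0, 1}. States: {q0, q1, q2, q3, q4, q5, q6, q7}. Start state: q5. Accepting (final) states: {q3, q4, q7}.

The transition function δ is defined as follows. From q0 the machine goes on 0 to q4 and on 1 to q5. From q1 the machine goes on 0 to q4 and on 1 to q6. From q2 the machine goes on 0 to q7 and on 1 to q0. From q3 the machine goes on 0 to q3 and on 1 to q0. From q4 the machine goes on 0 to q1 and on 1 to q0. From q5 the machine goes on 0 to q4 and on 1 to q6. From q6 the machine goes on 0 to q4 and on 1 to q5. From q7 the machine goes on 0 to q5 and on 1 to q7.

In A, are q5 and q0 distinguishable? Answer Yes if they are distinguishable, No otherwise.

No

Reachable states from the start: {q0,q1,q4,q5,q6}. Unreachable: {q2,q3,q7} — drop them.
Initial partition by acceptance: {q4} | {q0,q1,q5,q6}.
Stable partition: {q4} | {q0,q1,q5,q6} — 2 equivalence classes.
q5 and q0 lie in the same block of the stable partition, so they are equivalent — no string distinguishes them.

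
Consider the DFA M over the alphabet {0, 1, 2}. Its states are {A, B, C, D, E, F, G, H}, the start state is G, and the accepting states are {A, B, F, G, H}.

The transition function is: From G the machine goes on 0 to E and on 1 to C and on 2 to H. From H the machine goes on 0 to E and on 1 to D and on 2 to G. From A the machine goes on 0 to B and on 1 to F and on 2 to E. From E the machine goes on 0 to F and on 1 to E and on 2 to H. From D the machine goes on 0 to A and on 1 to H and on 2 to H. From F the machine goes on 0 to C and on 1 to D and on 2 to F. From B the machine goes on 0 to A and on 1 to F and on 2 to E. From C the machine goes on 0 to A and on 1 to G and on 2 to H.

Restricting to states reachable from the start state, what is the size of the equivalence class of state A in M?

All states are reachable from the start state.
Start with accepting vs non-accepting: {A,B,F,G,H} | {C,D,E}.
Refine {A,B,F,G,H} on symbol 0: members go to different blocks, giving {F,G,H} and {A,B}.
Refine {C,D,E} on symbol 0: members go to different blocks, giving {C,D} and {E}.
Split {F,G,H} by δ(·,0) → {G,H} and {F}.
No further refinement is possible. Final partition (5 blocks): {G,H} | {C,D} | {A,B} | {E} | {F}.
State A belongs to the block {A,B}, which has 2 states.

2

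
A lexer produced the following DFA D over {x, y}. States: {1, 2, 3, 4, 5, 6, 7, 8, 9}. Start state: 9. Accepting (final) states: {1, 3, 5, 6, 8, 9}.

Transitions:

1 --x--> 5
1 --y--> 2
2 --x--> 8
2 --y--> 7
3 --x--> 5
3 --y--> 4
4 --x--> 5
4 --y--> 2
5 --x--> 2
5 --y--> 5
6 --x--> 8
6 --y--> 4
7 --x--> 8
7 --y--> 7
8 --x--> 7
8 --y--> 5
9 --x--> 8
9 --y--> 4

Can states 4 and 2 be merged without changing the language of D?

First remove the unreachable states {1,3,6}; 6 states remain.
P0 = {5,8,9} | {2,4,7}.
Refine {5,8,9} on symbol x: members go to different blocks, giving {5,8} and {9}.
No further refinement is possible. Final partition (3 blocks): {5,8} | {2,4,7} | {9}.
4 and 2 lie in the same block of the stable partition, so they are equivalent — no string distinguishes them.

Yes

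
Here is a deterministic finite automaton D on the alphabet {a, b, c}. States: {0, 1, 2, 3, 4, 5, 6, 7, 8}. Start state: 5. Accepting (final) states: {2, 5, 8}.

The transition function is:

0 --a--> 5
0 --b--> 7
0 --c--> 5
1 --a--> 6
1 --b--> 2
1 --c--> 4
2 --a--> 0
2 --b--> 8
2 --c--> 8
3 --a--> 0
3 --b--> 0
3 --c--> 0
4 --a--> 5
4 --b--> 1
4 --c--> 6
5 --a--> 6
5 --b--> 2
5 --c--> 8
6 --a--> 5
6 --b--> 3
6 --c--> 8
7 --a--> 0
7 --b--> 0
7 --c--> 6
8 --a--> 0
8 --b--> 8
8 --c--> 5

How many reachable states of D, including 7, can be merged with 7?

First remove the unreachable states {1,4}; 7 states remain.
Initial partition by acceptance: {2,5,8} | {0,3,6,7}.
Refine {0,3,6,7} on symbol a: members go to different blocks, giving {0,6} and {3,7}.
No further refinement is possible. Final partition (3 blocks): {2,5,8} | {0,6} | {3,7}.
The equivalence class containing 7 is {3,7}, of size 2.

2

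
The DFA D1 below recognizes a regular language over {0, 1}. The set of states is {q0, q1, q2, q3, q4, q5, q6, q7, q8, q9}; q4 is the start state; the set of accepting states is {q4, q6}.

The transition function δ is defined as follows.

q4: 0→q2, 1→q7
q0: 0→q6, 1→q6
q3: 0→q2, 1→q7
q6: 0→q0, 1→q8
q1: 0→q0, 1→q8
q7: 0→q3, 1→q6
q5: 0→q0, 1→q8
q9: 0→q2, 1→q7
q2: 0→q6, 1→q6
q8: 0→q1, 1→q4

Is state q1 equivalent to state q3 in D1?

First remove the unreachable states {q5,q9}; 8 states remain.
Initial partition by acceptance: {q4,q6} | {q0,q1,q2,q3,q7,q8}.
Split {q0,q1,q2,q3,q7,q8} by δ(·,0) → {q1,q3,q7,q8} and {q0,q2}.
Refine {q1,q3,q7,q8} on symbol 0: members go to different blocks, giving {q1,q3} and {q7,q8}.
Stable partition: {q4,q6} | {q1,q3} | {q0,q2} | {q7,q8} — 4 equivalence classes.
q1 and q3 lie in the same block of the stable partition, so they are equivalent — no string distinguishes them.

Yes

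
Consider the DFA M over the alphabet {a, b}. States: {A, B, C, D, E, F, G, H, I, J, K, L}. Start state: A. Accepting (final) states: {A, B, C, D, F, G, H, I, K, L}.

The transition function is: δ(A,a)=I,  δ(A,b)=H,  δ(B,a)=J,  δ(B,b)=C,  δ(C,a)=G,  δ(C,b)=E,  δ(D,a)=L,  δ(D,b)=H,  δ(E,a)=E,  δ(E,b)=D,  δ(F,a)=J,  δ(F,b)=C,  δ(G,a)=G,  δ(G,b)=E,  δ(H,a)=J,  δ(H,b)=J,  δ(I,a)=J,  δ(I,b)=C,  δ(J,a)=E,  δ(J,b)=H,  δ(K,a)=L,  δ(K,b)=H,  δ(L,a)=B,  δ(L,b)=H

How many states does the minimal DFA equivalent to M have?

7

States {F,K} cannot be reached from the start state, so discard them.
P0 = {A,B,C,D,G,H,I,L} | {E,J}.
Refine {A,B,C,D,G,H,I,L} on symbol a: members go to different blocks, giving {A,C,D,G,L} and {B,H,I}.
Refine {A,C,D,G,L} on symbol a: members go to different blocks, giving {C,D,G} and {A,L}.
On input a, block {C,D,G} splits into {C,G} and {D}.
Refine {E,J} on symbol b: members go to different blocks, giving {E} and {J}.
Refine {B,H,I} on symbol b: members go to different blocks, giving {B,I} and {H}.
The partition is now stable with 7 blocks: {C,G} | {E} | {B,I} | {A,L} | {D} | {J} | {H}.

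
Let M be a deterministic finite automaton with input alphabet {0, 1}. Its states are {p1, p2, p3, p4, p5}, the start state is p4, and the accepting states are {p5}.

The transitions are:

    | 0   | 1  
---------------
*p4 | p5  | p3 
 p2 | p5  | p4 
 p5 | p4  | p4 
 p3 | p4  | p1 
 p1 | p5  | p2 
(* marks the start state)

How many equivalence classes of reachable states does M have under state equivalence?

P0 = {p5} | {p1,p2,p3,p4}.
On input 0, block {p1,p2,p3,p4} splits into {p1,p2,p4} and {p3}.
Refine {p1,p2,p4} on symbol 1: members go to different blocks, giving {p1,p2} and {p4}.
On input 1, block {p1,p2} splits into {p1} and {p2}.
No further refinement is possible. Final partition (5 blocks): {p5} | {p1} | {p3} | {p4} | {p2}.

5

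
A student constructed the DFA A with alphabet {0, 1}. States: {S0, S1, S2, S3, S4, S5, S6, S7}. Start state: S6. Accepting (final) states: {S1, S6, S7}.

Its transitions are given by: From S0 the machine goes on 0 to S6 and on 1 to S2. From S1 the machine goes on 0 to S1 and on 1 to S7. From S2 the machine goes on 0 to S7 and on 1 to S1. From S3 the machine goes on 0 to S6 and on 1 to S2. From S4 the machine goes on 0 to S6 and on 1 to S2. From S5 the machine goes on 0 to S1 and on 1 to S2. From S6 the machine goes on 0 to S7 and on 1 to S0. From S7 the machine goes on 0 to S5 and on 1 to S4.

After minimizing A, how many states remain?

First remove the unreachable states {S3}; 7 states remain.
Start with accepting vs non-accepting: {S1,S6,S7} | {S0,S2,S4,S5}.
Refine {S1,S6,S7} on symbol 0: members go to different blocks, giving {S1,S6} and {S7}.
Refine {S1,S6} on symbol 0: members go to different blocks, giving {S1} and {S6}.
Refine {S0,S2,S4,S5} on symbol 0: members go to different blocks, giving {S0,S4} and {S2} and {S5}.
Stable partition: {S1} | {S0,S4} | {S7} | {S6} | {S2} | {S5} — 6 equivalence classes.

6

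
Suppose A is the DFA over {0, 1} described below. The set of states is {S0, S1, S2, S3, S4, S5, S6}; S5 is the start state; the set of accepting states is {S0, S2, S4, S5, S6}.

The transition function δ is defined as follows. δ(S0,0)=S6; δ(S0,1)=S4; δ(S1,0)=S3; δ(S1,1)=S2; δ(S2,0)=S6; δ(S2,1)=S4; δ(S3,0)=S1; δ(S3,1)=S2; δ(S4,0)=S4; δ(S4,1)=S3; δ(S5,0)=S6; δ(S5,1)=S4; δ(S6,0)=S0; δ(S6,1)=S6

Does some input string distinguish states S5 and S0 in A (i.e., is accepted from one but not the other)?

No

Every state is reachable, so we keep all 7.
P0 = {S0,S2,S4,S5,S6} | {S1,S3}.
Split {S0,S2,S4,S5,S6} by δ(·,1) → {S0,S2,S5,S6} and {S4}.
On input 1, block {S0,S2,S5,S6} splits into {S0,S2,S5} and {S6}.
Stable partition: {S0,S2,S5} | {S1,S3} | {S4} | {S6} — 4 equivalence classes.
S5 and S0 lie in the same block of the stable partition, so they are equivalent — no string distinguishes them.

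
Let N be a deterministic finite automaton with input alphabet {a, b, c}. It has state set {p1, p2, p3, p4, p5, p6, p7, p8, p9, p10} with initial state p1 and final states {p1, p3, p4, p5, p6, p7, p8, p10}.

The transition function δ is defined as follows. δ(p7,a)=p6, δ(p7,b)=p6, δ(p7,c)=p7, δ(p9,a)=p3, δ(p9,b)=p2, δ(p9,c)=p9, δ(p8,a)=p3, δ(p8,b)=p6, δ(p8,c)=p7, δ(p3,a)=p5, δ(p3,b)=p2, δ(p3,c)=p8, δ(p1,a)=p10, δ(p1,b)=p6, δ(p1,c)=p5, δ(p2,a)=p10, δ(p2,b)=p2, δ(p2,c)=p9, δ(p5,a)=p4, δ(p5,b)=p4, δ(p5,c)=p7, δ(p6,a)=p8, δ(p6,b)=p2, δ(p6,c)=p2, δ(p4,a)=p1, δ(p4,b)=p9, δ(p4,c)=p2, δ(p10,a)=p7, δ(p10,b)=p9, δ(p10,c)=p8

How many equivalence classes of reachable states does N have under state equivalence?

5

All states are reachable from the start state.
Start with accepting vs non-accepting: {p1,p3,p4,p5,p6,p7,p8,p10} | {p2,p9}.
On input b, block {p1,p3,p4,p5,p6,p7,p8,p10} splits into {p1,p5,p7,p8} and {p3,p4,p6,p10}.
Refine {p3,p4,p6,p10} on symbol c: members go to different blocks, giving {p3,p10} and {p4,p6}.
Refine {p1,p5,p7,p8} on symbol a: members go to different blocks, giving {p1,p8} and {p5,p7}.
Stable partition: {p1,p8} | {p2,p9} | {p3,p10} | {p4,p6} | {p5,p7} — 5 equivalence classes.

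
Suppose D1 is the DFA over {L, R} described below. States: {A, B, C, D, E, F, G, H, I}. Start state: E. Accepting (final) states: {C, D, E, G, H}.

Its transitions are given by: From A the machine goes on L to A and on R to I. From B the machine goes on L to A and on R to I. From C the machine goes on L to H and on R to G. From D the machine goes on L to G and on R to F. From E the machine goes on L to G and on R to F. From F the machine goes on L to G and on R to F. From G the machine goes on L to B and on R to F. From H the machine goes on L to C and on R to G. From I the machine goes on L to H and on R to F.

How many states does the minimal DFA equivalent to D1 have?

6

First remove the unreachable states {D}; 8 states remain.
Initial partition by acceptance: {C,E,G,H} | {A,B,F,I}.
Split {C,E,G,H} by δ(·,L) → {C,E,H} and {G}.
Split {C,E,H} by δ(·,L) → {C,H} and {E}.
Split {A,B,F,I} by δ(·,L) → {A,B} and {F} and {I}.
Stable partition: {C,H} | {A,B} | {G} | {E} | {F} | {I} — 6 equivalence classes.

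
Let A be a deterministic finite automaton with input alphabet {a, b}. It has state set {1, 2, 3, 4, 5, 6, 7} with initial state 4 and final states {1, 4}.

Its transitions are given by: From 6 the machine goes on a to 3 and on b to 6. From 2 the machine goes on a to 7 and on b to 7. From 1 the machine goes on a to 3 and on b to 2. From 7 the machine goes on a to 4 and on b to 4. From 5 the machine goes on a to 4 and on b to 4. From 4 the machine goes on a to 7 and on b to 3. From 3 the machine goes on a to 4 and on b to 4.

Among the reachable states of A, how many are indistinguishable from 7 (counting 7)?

2

Reachable states from the start: {3,4,7}. Unreachable: {1,2,5,6} — drop them.
P0 = {4} | {3,7}.
Stable partition: {4} | {3,7} — 2 equivalence classes.
State 7 belongs to the block {3,7}, which has 2 states.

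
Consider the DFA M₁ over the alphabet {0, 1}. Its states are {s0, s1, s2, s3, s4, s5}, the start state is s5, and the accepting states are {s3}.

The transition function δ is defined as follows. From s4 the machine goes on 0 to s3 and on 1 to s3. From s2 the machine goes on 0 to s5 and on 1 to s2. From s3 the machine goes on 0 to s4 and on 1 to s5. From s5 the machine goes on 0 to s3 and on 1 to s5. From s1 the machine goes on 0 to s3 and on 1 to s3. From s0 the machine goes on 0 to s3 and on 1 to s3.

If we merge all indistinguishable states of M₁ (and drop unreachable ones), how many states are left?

3

Reachable states from the start: {s3,s4,s5}. Unreachable: {s0,s1,s2} — drop them.
P0 = {s3} | {s4,s5}.
Refine {s4,s5} on symbol 1: members go to different blocks, giving {s4} and {s5}.
The partition is now stable with 3 blocks: {s3} | {s4} | {s5}.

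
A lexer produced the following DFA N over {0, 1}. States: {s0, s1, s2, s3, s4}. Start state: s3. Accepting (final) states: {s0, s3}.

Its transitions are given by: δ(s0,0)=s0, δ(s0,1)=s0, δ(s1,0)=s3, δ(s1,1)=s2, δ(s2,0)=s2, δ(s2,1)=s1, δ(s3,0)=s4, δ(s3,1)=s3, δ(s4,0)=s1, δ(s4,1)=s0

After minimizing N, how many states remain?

5

Start with accepting vs non-accepting: {s0,s3} | {s1,s2,s4}.
Refine {s0,s3} on symbol 0: members go to different blocks, giving {s0} and {s3}.
On input 0, block {s1,s2,s4} splits into {s2,s4} and {s1}.
Split {s2,s4} by δ(·,0) → {s2} and {s4}.
No further refinement is possible. Final partition (5 blocks): {s0} | {s2} | {s3} | {s1} | {s4}.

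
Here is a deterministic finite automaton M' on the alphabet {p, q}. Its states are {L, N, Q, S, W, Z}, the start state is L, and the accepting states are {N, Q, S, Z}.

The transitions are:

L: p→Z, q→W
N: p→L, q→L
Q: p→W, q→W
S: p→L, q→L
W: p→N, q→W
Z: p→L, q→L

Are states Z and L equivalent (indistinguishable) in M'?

No

Reachable states from the start: {L,N,W,Z}. Unreachable: {Q,S} — drop them.
Initial partition by acceptance: {N,Z} | {L,W}.
Stable partition: {N,Z} | {L,W} — 2 equivalence classes.
Z and L end up in different blocks, so they are distinguishable. For instance, the string 'ε' is accepted from only Z.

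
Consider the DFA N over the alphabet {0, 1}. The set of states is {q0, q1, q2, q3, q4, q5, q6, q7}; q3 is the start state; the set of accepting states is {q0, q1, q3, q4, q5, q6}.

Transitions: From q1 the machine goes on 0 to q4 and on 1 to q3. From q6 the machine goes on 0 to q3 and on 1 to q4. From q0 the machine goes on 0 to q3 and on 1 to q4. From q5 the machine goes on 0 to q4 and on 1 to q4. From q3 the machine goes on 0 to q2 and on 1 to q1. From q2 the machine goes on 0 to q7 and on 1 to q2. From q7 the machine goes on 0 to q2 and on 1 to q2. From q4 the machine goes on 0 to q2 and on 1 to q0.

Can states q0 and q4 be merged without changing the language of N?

Reachable states from the start: {q0,q1,q2,q3,q4,q7}. Unreachable: {q5,q6} — drop them.
Start with accepting vs non-accepting: {q0,q1,q3,q4} | {q2,q7}.
On input 0, block {q0,q1,q3,q4} splits into {q0,q1} and {q3,q4}.
The partition is now stable with 3 blocks: {q0,q1} | {q2,q7} | {q3,q4}.
q0 and q4 end up in different blocks, so they are distinguishable. For instance, the string '0' is accepted from only q0.

No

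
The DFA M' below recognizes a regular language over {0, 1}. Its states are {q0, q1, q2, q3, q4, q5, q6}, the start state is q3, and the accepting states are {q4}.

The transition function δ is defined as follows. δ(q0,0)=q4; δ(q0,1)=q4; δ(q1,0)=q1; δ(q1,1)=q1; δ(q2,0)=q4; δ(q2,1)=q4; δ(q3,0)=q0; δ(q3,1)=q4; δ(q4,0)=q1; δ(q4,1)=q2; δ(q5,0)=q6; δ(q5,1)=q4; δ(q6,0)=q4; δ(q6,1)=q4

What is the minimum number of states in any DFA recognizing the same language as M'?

Reachable states from the start: {q0,q1,q2,q3,q4}. Unreachable: {q5,q6} — drop them.
P0 = {q4} | {q0,q1,q2,q3}.
Refine {q0,q1,q2,q3} on symbol 0: members go to different blocks, giving {q0,q2} and {q1,q3}.
On input 0, block {q1,q3} splits into {q1} and {q3}.
Stable partition: {q4} | {q0,q2} | {q1} | {q3} — 4 equivalence classes.

4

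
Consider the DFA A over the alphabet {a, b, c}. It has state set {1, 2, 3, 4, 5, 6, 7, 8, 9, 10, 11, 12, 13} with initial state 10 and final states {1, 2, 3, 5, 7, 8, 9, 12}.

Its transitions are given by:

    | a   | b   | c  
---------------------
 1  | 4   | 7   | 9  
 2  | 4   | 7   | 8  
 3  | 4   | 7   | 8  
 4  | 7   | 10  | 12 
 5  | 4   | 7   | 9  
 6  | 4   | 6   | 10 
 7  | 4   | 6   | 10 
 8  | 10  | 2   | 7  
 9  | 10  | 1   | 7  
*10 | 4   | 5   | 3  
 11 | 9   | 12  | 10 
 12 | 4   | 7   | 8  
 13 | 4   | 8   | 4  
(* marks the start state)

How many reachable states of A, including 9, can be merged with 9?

2

First remove the unreachable states {11,13}; 11 states remain.
Start with accepting vs non-accepting: {1,2,3,5,7,8,9,12} | {4,6,10}.
On input b, block {1,2,3,5,7,8,9,12} splits into {1,2,3,5,8,9,12} and {7}.
On input b, block {1,2,3,5,8,9,12} splits into {1,2,3,5,12} and {8,9}.
Split {4,6,10} by δ(·,a) → {6,10} and {4}.
Refine {6,10} on symbol b: members go to different blocks, giving {6} and {10}.
The partition is now stable with 6 blocks: {1,2,3,5,12} | {6} | {7} | {8,9} | {4} | {10}.
State 9 belongs to the block {8,9}, which has 2 states.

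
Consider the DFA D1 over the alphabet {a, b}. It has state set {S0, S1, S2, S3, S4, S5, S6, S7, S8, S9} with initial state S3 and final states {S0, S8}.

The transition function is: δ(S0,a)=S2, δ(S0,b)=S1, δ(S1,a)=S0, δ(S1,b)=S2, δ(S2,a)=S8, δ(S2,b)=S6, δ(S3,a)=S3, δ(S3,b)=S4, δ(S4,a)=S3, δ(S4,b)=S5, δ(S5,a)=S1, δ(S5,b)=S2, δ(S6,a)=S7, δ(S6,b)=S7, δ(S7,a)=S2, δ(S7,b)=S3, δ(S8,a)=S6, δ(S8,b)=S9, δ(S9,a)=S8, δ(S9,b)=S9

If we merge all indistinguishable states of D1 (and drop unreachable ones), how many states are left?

Initial partition by acceptance: {S0,S8} | {S1,S2,S3,S4,S5,S6,S7,S9}.
Refine {S1,S2,S3,S4,S5,S6,S7,S9} on symbol a: members go to different blocks, giving {S3,S4,S5,S6,S7} and {S1,S2,S9}.
Split {S0,S8} by δ(·,a) → {S0} and {S8}.
Split {S3,S4,S5,S6,S7} by δ(·,a) → {S3,S4,S6} and {S5,S7}.
Split {S3,S4,S6} by δ(·,a) → {S3,S4} and {S6}.
Split {S3,S4} by δ(·,b) → {S3} and {S4}.
On input a, block {S1,S2,S9} splits into {S2,S9} and {S1}.
On input b, block {S2,S9} splits into {S2} and {S9}.
On input a, block {S5,S7} splits into {S5} and {S7}.
The partition is now stable with 10 blocks: {S0} | {S3} | {S2} | {S8} | {S5} | {S6} | {S4} | {S1} | {S9} | {S7}.

10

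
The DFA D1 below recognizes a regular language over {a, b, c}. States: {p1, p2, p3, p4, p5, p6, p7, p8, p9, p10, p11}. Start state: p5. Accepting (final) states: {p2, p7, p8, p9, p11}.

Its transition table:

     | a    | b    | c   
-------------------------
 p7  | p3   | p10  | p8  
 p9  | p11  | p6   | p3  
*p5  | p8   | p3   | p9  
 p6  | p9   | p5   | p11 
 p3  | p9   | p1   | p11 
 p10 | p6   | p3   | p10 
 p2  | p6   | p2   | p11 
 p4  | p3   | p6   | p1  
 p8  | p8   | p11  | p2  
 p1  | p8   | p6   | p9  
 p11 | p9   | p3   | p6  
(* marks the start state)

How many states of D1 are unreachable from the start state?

Starting at p5 and following transitions, the reachable set is {p1, p2, p3, p5, p6, p8, p9, p11}. That leaves p4, p7, p10 unreachable — 3 in total.

3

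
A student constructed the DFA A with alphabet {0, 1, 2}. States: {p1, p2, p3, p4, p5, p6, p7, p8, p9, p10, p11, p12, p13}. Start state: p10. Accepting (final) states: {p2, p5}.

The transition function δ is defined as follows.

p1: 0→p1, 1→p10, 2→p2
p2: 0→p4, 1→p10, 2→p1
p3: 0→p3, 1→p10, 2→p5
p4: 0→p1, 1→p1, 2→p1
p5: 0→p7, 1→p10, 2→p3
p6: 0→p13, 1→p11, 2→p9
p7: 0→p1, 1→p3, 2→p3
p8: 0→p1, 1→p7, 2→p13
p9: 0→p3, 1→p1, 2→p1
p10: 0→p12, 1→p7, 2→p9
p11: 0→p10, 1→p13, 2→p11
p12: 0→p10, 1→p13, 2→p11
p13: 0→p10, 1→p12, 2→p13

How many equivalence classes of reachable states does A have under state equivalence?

States {p6,p8} cannot be reached from the start state, so discard them.
Initial partition by acceptance: {p2,p5} | {p1,p3,p4,p7,p9,p10,p11,p12,p13}.
On input 2, block {p1,p3,p4,p7,p9,p10,p11,p12,p13} splits into {p4,p7,p9,p10,p11,p12,p13} and {p1,p3}.
On input 0, block {p4,p7,p9,p10,p11,p12,p13} splits into {p10,p11,p12,p13} and {p4,p7,p9}.
On input 1, block {p10,p11,p12,p13} splits into {p11,p12,p13} and {p10}.
The partition is now stable with 5 blocks: {p2,p5} | {p11,p12,p13} | {p1,p3} | {p4,p7,p9} | {p10}.

5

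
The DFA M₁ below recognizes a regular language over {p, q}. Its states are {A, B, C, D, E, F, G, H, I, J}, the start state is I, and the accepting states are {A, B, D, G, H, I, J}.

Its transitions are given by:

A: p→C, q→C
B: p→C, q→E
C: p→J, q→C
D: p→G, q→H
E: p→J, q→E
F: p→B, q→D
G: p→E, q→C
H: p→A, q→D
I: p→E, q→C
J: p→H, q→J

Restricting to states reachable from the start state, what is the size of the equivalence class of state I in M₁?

3

Reachable states from the start: {A,C,D,E,G,H,I,J}. Unreachable: {B,F} — drop them.
P0 = {A,D,G,H,I,J} | {C,E}.
On input p, block {A,D,G,H,I,J} splits into {A,G,I} and {D,H,J}.
On input p, block {D,H,J} splits into {D,H} and {J}.
Stable partition: {A,G,I} | {C,E} | {D,H} | {J} — 4 equivalence classes.
State I belongs to the block {A,G,I}, which has 3 states.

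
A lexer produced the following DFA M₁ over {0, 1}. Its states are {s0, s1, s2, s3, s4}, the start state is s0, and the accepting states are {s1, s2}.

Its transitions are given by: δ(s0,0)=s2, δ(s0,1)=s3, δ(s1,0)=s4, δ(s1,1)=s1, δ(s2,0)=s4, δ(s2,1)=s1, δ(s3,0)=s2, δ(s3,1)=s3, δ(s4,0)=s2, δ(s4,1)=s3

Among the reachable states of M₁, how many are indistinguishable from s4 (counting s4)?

P0 = {s1,s2} | {s0,s3,s4}.
No further refinement is possible. Final partition (2 blocks): {s1,s2} | {s0,s3,s4}.
The equivalence class containing s4 is {s0,s3,s4}, of size 3.

3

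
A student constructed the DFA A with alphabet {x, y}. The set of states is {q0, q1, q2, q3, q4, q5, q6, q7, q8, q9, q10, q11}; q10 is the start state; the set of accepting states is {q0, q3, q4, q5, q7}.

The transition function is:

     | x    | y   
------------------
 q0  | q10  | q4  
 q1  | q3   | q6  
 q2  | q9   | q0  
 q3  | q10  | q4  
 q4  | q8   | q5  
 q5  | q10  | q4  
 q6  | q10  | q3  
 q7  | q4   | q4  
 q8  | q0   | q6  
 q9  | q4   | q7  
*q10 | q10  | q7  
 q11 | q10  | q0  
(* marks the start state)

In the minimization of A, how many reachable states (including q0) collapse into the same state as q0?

States {q1,q2,q9,q11} cannot be reached from the start state, so discard them.
Start with accepting vs non-accepting: {q0,q3,q4,q5,q7} | {q6,q8,q10}.
Split {q0,q3,q4,q5,q7} by δ(·,x) → {q0,q3,q4,q5} and {q7}.
On input x, block {q6,q8,q10} splits into {q6,q10} and {q8}.
On input x, block {q0,q3,q4,q5} splits into {q0,q3,q5} and {q4}.
Split {q6,q10} by δ(·,y) → {q6} and {q10}.
The partition is now stable with 6 blocks: {q0,q3,q5} | {q6} | {q7} | {q8} | {q4} | {q10}.
State q0 belongs to the block {q0,q3,q5}, which has 3 states.

3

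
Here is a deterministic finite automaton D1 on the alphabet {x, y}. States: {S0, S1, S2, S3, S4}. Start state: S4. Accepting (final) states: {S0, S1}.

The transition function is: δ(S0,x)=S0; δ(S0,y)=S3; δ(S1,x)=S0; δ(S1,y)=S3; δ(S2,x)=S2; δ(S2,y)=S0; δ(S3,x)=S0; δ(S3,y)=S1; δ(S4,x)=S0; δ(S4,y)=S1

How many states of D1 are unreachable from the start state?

1

BFS from S4 reaches {S0, S1, S3, S4}; the 1 state(s) S2 are never visited.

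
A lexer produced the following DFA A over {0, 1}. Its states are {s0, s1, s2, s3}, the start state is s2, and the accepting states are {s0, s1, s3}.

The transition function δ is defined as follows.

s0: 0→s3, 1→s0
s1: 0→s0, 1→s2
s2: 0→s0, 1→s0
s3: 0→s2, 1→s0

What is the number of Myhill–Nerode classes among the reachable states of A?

States {s1} cannot be reached from the start state, so discard them.
Start with accepting vs non-accepting: {s0,s3} | {s2}.
Refine {s0,s3} on symbol 0: members go to different blocks, giving {s0} and {s3}.
The partition is now stable with 3 blocks: {s0} | {s2} | {s3}.

3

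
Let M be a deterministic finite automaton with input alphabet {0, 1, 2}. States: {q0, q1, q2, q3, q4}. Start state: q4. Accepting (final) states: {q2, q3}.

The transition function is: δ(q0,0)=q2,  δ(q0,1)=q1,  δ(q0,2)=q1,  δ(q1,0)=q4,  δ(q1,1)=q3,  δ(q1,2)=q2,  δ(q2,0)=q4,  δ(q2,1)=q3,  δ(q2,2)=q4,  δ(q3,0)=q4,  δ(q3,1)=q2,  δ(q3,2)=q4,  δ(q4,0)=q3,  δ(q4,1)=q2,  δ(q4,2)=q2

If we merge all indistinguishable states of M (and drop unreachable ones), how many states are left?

First remove the unreachable states {q0,q1}; 3 states remain.
P0 = {q2,q3} | {q4}.
No further refinement is possible. Final partition (2 blocks): {q2,q3} | {q4}.

2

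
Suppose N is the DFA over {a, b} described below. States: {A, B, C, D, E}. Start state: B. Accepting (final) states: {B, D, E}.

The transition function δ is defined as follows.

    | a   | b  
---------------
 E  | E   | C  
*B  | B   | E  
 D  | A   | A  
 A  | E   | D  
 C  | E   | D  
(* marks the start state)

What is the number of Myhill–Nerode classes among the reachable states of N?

P0 = {B,D,E} | {A,C}.
Split {B,D,E} by δ(·,a) → {B,E} and {D}.
Split {B,E} by δ(·,b) → {B} and {E}.
The partition is now stable with 4 blocks: {B} | {A,C} | {D} | {E}.

4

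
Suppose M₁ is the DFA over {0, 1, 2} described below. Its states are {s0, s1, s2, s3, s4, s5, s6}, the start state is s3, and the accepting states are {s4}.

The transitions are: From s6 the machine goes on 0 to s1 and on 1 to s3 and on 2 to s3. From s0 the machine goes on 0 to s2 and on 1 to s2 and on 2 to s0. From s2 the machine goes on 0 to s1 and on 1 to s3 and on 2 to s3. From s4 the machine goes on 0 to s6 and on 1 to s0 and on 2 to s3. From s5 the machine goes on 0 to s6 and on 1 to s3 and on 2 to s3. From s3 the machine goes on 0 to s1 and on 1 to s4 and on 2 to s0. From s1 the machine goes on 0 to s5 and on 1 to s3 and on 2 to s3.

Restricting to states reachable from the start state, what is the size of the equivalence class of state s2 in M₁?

Every state is reachable, so we keep all 7.
Initial partition by acceptance: {s4} | {s0,s1,s2,s3,s5,s6}.
On input 1, block {s0,s1,s2,s3,s5,s6} splits into {s0,s1,s2,s5,s6} and {s3}.
On input 1, block {s0,s1,s2,s5,s6} splits into {s1,s2,s5,s6} and {s0}.
Stable partition: {s4} | {s1,s2,s5,s6} | {s3} | {s0} — 4 equivalence classes.
The equivalence class containing s2 is {s1,s2,s5,s6}, of size 4.

4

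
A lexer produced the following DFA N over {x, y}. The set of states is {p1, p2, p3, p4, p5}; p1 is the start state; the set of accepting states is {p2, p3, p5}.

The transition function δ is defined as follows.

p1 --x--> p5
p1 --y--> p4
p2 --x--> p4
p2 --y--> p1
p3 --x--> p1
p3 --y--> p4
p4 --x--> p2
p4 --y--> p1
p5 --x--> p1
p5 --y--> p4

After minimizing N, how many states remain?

States {p3} cannot be reached from the start state, so discard them.
Start with accepting vs non-accepting: {p2,p5} | {p1,p4}.
The partition is now stable with 2 blocks: {p2,p5} | {p1,p4}.

2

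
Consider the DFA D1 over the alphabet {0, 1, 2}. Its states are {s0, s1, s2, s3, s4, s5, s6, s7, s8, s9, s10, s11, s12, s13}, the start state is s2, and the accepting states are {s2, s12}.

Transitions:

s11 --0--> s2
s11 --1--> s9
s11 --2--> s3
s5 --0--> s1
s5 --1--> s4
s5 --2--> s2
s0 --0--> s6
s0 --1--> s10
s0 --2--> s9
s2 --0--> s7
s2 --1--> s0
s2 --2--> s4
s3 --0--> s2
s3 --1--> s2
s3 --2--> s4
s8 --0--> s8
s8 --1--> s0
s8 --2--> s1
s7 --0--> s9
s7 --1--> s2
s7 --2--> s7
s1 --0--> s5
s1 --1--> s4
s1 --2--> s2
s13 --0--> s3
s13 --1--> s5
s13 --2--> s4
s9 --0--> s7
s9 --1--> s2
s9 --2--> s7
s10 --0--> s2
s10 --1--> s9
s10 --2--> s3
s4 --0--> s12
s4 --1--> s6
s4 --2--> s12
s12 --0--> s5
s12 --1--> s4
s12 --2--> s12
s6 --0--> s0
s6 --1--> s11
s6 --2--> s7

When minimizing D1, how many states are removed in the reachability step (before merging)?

2

Starting at s2 and following transitions, the reachable set is {s0, s1, s2, s3, s4, s5, s6, s7, s9, s10, s11, s12}. That leaves s8, s13 unreachable — 2 in total.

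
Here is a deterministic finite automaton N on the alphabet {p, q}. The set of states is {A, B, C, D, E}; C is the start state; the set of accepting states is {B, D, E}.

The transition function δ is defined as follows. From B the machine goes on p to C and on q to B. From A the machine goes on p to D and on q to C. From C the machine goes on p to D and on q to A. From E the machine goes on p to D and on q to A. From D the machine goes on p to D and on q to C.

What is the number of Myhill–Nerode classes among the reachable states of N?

2

First remove the unreachable states {B,E}; 3 states remain.
Initial partition by acceptance: {D} | {A,C}.
No further refinement is possible. Final partition (2 blocks): {D} | {A,C}.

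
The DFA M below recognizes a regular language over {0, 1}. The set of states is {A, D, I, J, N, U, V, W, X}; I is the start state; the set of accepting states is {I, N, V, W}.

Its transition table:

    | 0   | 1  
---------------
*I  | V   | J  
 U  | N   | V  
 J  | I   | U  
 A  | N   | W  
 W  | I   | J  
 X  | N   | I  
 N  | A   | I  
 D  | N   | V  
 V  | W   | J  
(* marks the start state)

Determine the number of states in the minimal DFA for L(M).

States {D,X} cannot be reached from the start state, so discard them.
P0 = {I,N,V,W} | {A,J,U}.
On input 0, block {I,N,V,W} splits into {I,V,W} and {N}.
Refine {A,J,U} on symbol 0: members go to different blocks, giving {A,U} and {J}.
No further refinement is possible. Final partition (4 blocks): {I,V,W} | {A,U} | {N} | {J}.

4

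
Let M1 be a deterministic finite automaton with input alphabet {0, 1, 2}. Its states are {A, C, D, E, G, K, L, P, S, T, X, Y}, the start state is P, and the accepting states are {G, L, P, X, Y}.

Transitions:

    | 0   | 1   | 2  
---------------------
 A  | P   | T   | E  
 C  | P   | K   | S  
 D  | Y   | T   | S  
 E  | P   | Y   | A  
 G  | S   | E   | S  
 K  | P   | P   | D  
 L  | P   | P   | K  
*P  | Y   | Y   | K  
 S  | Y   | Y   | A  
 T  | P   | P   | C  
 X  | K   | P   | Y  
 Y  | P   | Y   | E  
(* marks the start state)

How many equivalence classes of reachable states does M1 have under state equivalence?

3

First remove the unreachable states {G,L,X}; 9 states remain.
P0 = {P,Y} | {A,C,D,E,K,S,T}.
On input 1, block {A,C,D,E,K,S,T} splits into {E,K,S,T} and {A,C,D}.
The partition is now stable with 3 blocks: {P,Y} | {E,K,S,T} | {A,C,D}.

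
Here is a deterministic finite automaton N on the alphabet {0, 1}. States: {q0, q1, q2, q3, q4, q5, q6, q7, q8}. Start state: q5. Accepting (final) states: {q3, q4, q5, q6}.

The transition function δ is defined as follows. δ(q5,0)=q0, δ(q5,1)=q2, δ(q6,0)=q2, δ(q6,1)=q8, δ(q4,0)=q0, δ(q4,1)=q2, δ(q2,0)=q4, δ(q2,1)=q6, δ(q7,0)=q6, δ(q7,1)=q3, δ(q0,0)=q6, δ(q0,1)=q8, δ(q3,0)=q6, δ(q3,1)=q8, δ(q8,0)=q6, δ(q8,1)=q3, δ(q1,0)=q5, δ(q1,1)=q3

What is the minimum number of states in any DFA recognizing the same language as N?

Reachable states from the start: {q0,q2,q3,q4,q5,q6,q8}. Unreachable: {q1,q7} — drop them.
Start with accepting vs non-accepting: {q3,q4,q5,q6} | {q0,q2,q8}.
Split {q3,q4,q5,q6} by δ(·,0) → {q4,q5,q6} and {q3}.
Split {q0,q2,q8} by δ(·,1) → {q0} and {q2} and {q8}.
Refine {q4,q5,q6} on symbol 0: members go to different blocks, giving {q4,q5} and {q6}.
No further refinement is possible. Final partition (6 blocks): {q4,q5} | {q0} | {q3} | {q2} | {q8} | {q6}.

6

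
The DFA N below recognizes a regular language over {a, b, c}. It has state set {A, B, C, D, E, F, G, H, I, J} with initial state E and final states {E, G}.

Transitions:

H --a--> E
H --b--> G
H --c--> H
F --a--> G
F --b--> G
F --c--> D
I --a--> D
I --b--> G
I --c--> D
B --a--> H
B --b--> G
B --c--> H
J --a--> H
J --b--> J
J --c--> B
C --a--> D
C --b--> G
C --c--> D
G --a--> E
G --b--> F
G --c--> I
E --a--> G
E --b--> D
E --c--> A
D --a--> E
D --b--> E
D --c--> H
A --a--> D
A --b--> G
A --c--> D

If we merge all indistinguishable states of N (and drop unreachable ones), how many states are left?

Reachable states from the start: {A,D,E,F,G,H,I}. Unreachable: {B,C,J} — drop them.
Start with accepting vs non-accepting: {E,G} | {A,D,F,H,I}.
Split {A,D,F,H,I} by δ(·,a) → {D,F,H} and {A,I}.
No further refinement is possible. Final partition (3 blocks): {E,G} | {D,F,H} | {A,I}.

3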